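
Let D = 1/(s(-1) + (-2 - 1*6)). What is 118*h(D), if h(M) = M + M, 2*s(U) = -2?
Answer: -236/9 ≈ -26.222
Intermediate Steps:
s(U) = -1 (s(U) = (½)*(-2) = -1)
D = -⅑ (D = 1/(-1 + (-2 - 1*6)) = 1/(-1 + (-2 - 6)) = 1/(-1 - 8) = 1/(-9) = -⅑ ≈ -0.11111)
h(M) = 2*M
118*h(D) = 118*(2*(-⅑)) = 118*(-2/9) = -236/9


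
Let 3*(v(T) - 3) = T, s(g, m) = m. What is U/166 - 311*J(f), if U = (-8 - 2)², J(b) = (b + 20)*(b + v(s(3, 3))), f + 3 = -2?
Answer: 387245/83 ≈ 4665.6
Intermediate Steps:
f = -5 (f = -3 - 2 = -5)
v(T) = 3 + T/3
J(b) = (4 + b)*(20 + b) (J(b) = (b + 20)*(b + (3 + (⅓)*3)) = (20 + b)*(b + (3 + 1)) = (20 + b)*(b + 4) = (20 + b)*(4 + b) = (4 + b)*(20 + b))
U = 100 (U = (-10)² = 100)
U/166 - 311*J(f) = 100/166 - 311*(80 + (-5)² + 24*(-5)) = 100*(1/166) - 311*(80 + 25 - 120) = 50/83 - 311*(-15) = 50/83 + 4665 = 387245/83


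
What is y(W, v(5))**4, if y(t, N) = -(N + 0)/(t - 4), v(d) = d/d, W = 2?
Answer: 1/16 ≈ 0.062500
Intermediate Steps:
v(d) = 1
y(t, N) = -N/(-4 + t)
y(W, v(5))**4 = (-1*1/(-4 + 2))**4 = (-1*1/(-2))**4 = (-1*1*(-1/2))**4 = (1/2)**4 = 1/16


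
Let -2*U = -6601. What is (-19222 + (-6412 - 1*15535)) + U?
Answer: -75737/2 ≈ -37869.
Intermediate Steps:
U = 6601/2 (U = -1/2*(-6601) = 6601/2 ≈ 3300.5)
(-19222 + (-6412 - 1*15535)) + U = (-19222 + (-6412 - 1*15535)) + 6601/2 = (-19222 + (-6412 - 15535)) + 6601/2 = (-19222 - 21947) + 6601/2 = -41169 + 6601/2 = -75737/2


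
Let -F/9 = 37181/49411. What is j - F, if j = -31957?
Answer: -1578692698/49411 ≈ -31950.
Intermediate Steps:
F = -334629/49411 ≈ -6.7724
j - F = -31957 - 1*(-334629/49411) = -31957 + 334629/49411 = -1578692698/49411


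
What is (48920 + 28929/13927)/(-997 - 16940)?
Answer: -681337769/249808599 ≈ -2.7274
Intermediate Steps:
(48920 + 28929/13927)/(-997 - 16940) = (48920 + 28929*(1/13927))/(-17937) = (48920 + 28929/13927)*(-1/17937) = (681337769/13927)*(-1/17937) = -681337769/249808599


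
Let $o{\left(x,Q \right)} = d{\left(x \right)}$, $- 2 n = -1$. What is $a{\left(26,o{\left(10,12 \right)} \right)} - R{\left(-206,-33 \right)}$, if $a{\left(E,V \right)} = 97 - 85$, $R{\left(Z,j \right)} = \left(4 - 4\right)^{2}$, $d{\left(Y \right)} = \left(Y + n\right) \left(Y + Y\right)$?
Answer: $12$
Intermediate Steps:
$n = \frac{1}{2}$ ($n = \left(- \frac{1}{2}\right) \left(-1\right) = \frac{1}{2} \approx 0.5$)
$d{\left(Y \right)} = 2 Y \left(\frac{1}{2} + Y\right)$ ($d{\left(Y \right)} = \left(Y + \frac{1}{2}\right) \left(Y + Y\right) = \left(\frac{1}{2} + Y\right) 2 Y = 2 Y \left(\frac{1}{2} + Y\right)$)
$o{\left(x,Q \right)} = x \left(1 + 2 x\right)$
$R{\left(Z,j \right)} = 0$ ($R{\left(Z,j \right)} = 0^{2} = 0$)
$a{\left(E,V \right)} = 12$ ($a{\left(E,V \right)} = 97 - 85 = 12$)
$a{\left(26,o{\left(10,12 \right)} \right)} - R{\left(-206,-33 \right)} = 12 - 0 = 12 + 0 = 12$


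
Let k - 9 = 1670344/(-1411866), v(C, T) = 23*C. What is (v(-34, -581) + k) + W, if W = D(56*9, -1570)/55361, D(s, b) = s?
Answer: -30255614383309/39081156813 ≈ -774.17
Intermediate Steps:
k = 5518225/705933 (k = 9 + 1670344/(-1411866) = 9 + 1670344*(-1/1411866) = 9 - 835172/705933 = 5518225/705933 ≈ 7.8169)
W = 504/55361 (W = (56*9)/55361 = 504*(1/55361) = 504/55361 ≈ 0.0091039)
(v(-34, -581) + k) + W = (23*(-34) + 5518225/705933) + 504/55361 = (-782 + 5518225/705933) + 504/55361 = -546521381/705933 + 504/55361 = -30255614383309/39081156813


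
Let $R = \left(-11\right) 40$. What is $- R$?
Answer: $440$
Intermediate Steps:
$R = -440$
$- R = \left(-1\right) \left(-440\right) = 440$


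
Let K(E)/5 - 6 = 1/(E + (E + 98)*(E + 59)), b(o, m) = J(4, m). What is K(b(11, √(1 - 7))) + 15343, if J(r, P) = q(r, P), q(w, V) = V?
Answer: 12879484749/837799 - 79*I*√6/3351196 ≈ 15373.0 - 5.7743e-5*I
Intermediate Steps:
J(r, P) = P
b(o, m) = m
K(E) = 30 + 5/(E + (59 + E)*(98 + E)) (K(E) = 30 + 5/(E + (E + 98)*(E + 59)) = 30 + 5/(E + (98 + E)*(59 + E)) = 30 + 5/(E + (59 + E)*(98 + E)))
K(b(11, √(1 - 7))) + 15343 = 5*(34693 + 6*(√(1 - 7))² + 948*√(1 - 7))/(5782 + (√(1 - 7))² + 158*√(1 - 7)) + 15343 = 5*(34693 + 6*(√(-6))² + 948*√(-6))/(5782 + (√(-6))² + 158*√(-6)) + 15343 = 5*(34693 + 6*(I*√6)² + 948*(I*√6))/(5782 + (I*√6)² + 158*(I*√6)) + 15343 = 5*(34693 + 6*(-6) + 948*I*√6)/(5782 - 6 + 158*I*√6) + 15343 = 5*(34693 - 36 + 948*I*√6)/(5776 + 158*I*√6) + 15343 = 5*(34657 + 948*I*√6)/(5776 + 158*I*√6) + 15343 = 15343 + 5*(34657 + 948*I*√6)/(5776 + 158*I*√6)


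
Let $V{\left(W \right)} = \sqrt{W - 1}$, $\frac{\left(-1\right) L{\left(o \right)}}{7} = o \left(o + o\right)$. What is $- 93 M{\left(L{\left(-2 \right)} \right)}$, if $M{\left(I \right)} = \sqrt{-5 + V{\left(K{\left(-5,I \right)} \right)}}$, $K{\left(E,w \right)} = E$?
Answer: $- 93 \sqrt{-5 + i \sqrt{6}} \approx -49.551 - 213.78 i$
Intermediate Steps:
$L{\left(o \right)} = - 14 o^{2}$ ($L{\left(o \right)} = - 7 o \left(o + o\right) = - 7 o 2 o = - 7 \cdot 2 o^{2} = - 14 o^{2}$)
$V{\left(W \right)} = \sqrt{-1 + W}$
$M{\left(I \right)} = \sqrt{-5 + i \sqrt{6}}$ ($M{\left(I \right)} = \sqrt{-5 + \sqrt{-1 - 5}} = \sqrt{-5 + \sqrt{-6}} = \sqrt{-5 + i \sqrt{6}}$)
$- 93 M{\left(L{\left(-2 \right)} \right)} = - 93 \sqrt{-5 + i \sqrt{6}}$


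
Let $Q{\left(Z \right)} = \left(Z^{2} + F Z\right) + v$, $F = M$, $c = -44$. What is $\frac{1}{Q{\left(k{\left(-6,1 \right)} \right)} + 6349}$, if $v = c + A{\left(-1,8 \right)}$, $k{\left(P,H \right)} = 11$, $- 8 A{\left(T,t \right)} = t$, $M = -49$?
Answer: $\frac{1}{5886} \approx 0.00016989$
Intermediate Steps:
$A{\left(T,t \right)} = - \frac{t}{8}$
$v = -45$ ($v = -44 - 1 = -45$)
$F = -49$
$Q{\left(Z \right)} = -45 + Z^{2} - 49 Z$ ($Q{\left(Z \right)} = \left(Z^{2} - 49 Z\right) - 45 = -45 + Z^{2} - 49 Z$)
$\frac{1}{Q{\left(k{\left(-6,1 \right)} \right)} + 6349} = \frac{1}{\left(-45 + 11^{2} - 539\right) + 6349} = \frac{1}{\left(-45 + 121 - 539\right) + 6349} = \frac{1}{-463 + 6349} = \frac{1}{5886}$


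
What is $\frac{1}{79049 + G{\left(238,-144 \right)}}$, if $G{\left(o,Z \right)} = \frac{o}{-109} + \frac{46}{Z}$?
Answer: $\frac{7848}{620356909} \approx 1.2651 \cdot 10^{-5}$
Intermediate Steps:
$G{\left(o,Z \right)} = \frac{46}{Z} - \frac{o}{109}$ ($G{\left(o,Z \right)} = o \left(- \frac{1}{109}\right) + \frac{46}{Z} = - \frac{o}{109} + \frac{46}{Z} = \frac{46}{Z} - \frac{o}{109}$)
$\frac{1}{79049 + G{\left(238,-144 \right)}} = \frac{1}{79049 + \left(\frac{46}{-144} - \frac{238}{109}\right)} = \frac{1}{79049 + \left(46 \left(- \frac{1}{144}\right) - \frac{238}{109}\right)} = \frac{1}{79049 - \frac{19643}{7848}} = \frac{1}{\frac{620356909}{7848}} = \frac{7848}{620356909}$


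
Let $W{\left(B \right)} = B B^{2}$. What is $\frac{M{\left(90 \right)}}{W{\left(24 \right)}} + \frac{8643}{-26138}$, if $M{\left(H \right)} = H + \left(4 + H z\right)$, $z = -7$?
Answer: $- \frac{8343175}{22583232} \approx -0.36944$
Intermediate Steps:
$M{\left(H \right)} = 4 - 6 H$ ($M{\left(H \right)} = H + \left(4 + H \left(-7\right)\right) = H - \left(-4 + 7 H\right) = 4 - 6 H$)
$W{\left(B \right)} = B^{3}$
$\frac{M{\left(90 \right)}}{W{\left(24 \right)}} + \frac{8643}{-26138} = \frac{4 - 540}{24^{3}} + \frac{8643}{-26138} = \frac{4 - 540}{13824} + 8643 \left(- \frac{1}{26138}\right) = \left(-536\right) \frac{1}{13824} - \frac{8643}{26138} = - \frac{67}{1728} - \frac{8643}{26138} = - \frac{8343175}{22583232}$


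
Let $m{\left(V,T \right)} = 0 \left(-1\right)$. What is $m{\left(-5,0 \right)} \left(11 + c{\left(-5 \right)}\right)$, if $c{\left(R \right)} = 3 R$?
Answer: $0$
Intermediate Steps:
$m{\left(V,T \right)} = 0$
$m{\left(-5,0 \right)} \left(11 + c{\left(-5 \right)}\right) = 0 \left(11 + 3 \left(-5\right)\right) = 0 \left(11 - 15\right) = 0 \left(-4\right) = 0$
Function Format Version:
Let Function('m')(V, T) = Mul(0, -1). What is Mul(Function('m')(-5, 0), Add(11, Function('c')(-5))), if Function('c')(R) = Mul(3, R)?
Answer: 0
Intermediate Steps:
Function('m')(V, T) = 0
Mul(Function('m')(-5, 0), Add(11, Function('c')(-5))) = Mul(0, Add(11, Mul(3, -5))) = Mul(0, Add(11, -15)) = Mul(0, -4) = 0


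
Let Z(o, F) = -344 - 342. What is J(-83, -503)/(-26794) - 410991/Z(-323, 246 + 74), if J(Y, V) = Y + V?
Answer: 786606775/1312906 ≈ 599.13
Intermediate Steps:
Z(o, F) = -686
J(Y, V) = V + Y
J(-83, -503)/(-26794) - 410991/Z(-323, 246 + 74) = (-503 - 83)/(-26794) - 410991/(-686) = -586*(-1/26794) - 410991*(-1/686) = 293/13397 + 58713/98 = 786606775/1312906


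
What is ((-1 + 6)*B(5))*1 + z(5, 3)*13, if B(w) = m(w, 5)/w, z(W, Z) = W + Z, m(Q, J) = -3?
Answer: 101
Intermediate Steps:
B(w) = -3/w
((-1 + 6)*B(5))*1 + z(5, 3)*13 = ((-1 + 6)*(-3/5))*1 + (5 + 3)*13 = (5*(-3*⅕))*1 + 8*13 = (5*(-⅗))*1 + 104 = -3*1 + 104 = -3 + 104 = 101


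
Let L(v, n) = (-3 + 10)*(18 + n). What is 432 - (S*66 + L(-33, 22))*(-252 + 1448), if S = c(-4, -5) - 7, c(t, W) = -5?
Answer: 612784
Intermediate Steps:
S = -12 (S = -5 - 7 = -12)
L(v, n) = 126 + 7*n (L(v, n) = 7*(18 + n) = 126 + 7*n)
432 - (S*66 + L(-33, 22))*(-252 + 1448) = 432 - (-12*66 + (126 + 7*22))*(-252 + 1448) = 432 - (-792 + (126 + 154))*1196 = 432 - (-792 + 280)*1196 = 432 - (-512)*1196 = 432 - 1*(-612352) = 432 + 612352 = 612784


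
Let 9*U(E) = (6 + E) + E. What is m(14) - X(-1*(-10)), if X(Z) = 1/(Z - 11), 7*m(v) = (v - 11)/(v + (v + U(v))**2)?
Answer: 187381/187138 ≈ 1.0013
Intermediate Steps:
U(E) = 2/3 + 2*E/9 (U(E) = ((6 + E) + E)/9 = (6 + 2*E)/9 = 2/3 + 2*E/9)
m(v) = (-11 + v)/(7*(v + (2/3 + 11*v/9)**2)) (m(v) = ((v - 11)/(v + (v + (2/3 + 2*v/9))**2))/7 = ((-11 + v)/(v + (2/3 + 11*v/9)**2))/7 = (-11 + v)/(7*(v + (2/3 + 11*v/9)**2)))
X(Z) = 1/(-11 + Z)
m(14) - X(-1*(-10)) = 81*(-11 + 14)/(7*(36 + 121*14**2 + 213*14)) - 1/(-11 - 1*(-10)) = (81/7)*3/(36 + 121*196 + 2982) - 1/(-11 + 10) = (81/7)*3/(36 + 23716 + 2982) - 1/(-1) = (81/7)*3/26734 - 1*(-1) = (81/7)*(1/26734)*3 + 1 = 243/187138 + 1 = 187381/187138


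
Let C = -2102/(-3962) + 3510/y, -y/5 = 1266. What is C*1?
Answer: -10016/417991 ≈ -0.023962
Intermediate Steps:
y = -6330 (y = -5*1266 = -6330)
C = -10016/417991 (C = -2102/(-3962) + 3510/(-6330) = -2102*(-1/3962) + 3510*(-1/6330) = 1051/1981 - 117/211 = -10016/417991 ≈ -0.023962)
C*1 = -10016/417991*1 = -10016/417991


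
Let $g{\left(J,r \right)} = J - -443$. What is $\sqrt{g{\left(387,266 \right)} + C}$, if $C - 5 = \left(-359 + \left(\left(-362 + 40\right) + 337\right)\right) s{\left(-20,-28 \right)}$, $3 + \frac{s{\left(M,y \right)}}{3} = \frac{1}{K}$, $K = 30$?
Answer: $\frac{\sqrt{97415}}{5} \approx 62.423$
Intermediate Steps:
$g{\left(J,r \right)} = 443 + J$ ($g{\left(J,r \right)} = J + 443 = 443 + J$)
$s{\left(M,y \right)} = - \frac{89}{10}$ ($s{\left(M,y \right)} = -9 + \frac{3}{30} = -9 + 3 \cdot \frac{1}{30} = -9 + \frac{1}{10} = - \frac{89}{10}$)
$C = \frac{15333}{5}$ ($C = 5 + \left(-359 + \left(\left(-362 + 40\right) + 337\right)\right) \left(- \frac{89}{10}\right) = 5 + \left(-359 + \left(-322 + 337\right)\right) \left(- \frac{89}{10}\right) = 5 + \left(-359 + 15\right) \left(- \frac{89}{10}\right) = 5 - - \frac{15308}{5} = 5 + \frac{15308}{5} = \frac{15333}{5} \approx 3066.6$)
$\sqrt{g{\left(387,266 \right)} + C} = \sqrt{\left(443 + 387\right) + \frac{15333}{5}} = \sqrt{830 + \frac{15333}{5}} = \sqrt{\frac{19483}{5}} = \frac{\sqrt{97415}}{5}$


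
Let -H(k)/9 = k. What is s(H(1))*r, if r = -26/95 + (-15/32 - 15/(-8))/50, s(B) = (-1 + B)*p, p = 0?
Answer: 0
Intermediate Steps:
H(k) = -9*k
s(B) = 0 (s(B) = (-1 + B)*0 = 0)
r = -1493/6080 (r = -26*1/95 + (-15*1/32 - 15*(-⅛))*(1/50) = -26/95 + (-15/32 + 15/8)*(1/50) = -26/95 + (45/32)*(1/50) = -26/95 + 9/320 = -1493/6080 ≈ -0.24556)
s(H(1))*r = 0*(-1493/6080) = 0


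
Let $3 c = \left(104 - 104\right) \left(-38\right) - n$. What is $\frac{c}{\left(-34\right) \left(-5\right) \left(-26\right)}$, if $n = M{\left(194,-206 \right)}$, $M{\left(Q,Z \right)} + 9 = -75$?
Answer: $- \frac{7}{1105} \approx -0.0063348$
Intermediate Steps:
$M{\left(Q,Z \right)} = -84$ ($M{\left(Q,Z \right)} = -9 - 75 = -84$)
$n = -84$
$c = 28$ ($c = \frac{\left(104 - 104\right) \left(-38\right) - -84}{3} = \frac{0 \left(-38\right) + 84}{3} = \frac{0 + 84}{3} = \frac{1}{3} \cdot 84 = 28$)
$\frac{c}{\left(-34\right) \left(-5\right) \left(-26\right)} = \frac{28}{\left(-34\right) \left(-5\right) \left(-26\right)} = \frac{28}{170 \left(-26\right)} = \frac{28}{-4420} = 28 \left(- \frac{1}{4420}\right) = - \frac{7}{1105}$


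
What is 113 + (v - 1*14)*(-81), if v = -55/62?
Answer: 81769/62 ≈ 1318.9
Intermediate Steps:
v = -55/62 (v = -55*1/62 = -55/62 ≈ -0.88710)
113 + (v - 1*14)*(-81) = 113 + (-55/62 - 1*14)*(-81) = 113 + (-55/62 - 14)*(-81) = 113 - 923/62*(-81) = 113 + 74763/62 = 81769/62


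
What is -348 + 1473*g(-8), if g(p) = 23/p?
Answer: -36663/8 ≈ -4582.9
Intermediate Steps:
-348 + 1473*g(-8) = -348 + 1473*(23/(-8)) = -348 + 1473*(23*(-⅛)) = -348 + 1473*(-23/8) = -348 - 33879/8 = -36663/8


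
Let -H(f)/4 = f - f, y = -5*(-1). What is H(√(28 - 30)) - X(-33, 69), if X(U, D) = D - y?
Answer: -64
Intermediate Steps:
y = 5
H(f) = 0 (H(f) = -4*(f - f) = -4*0 = 0)
X(U, D) = -5 + D (X(U, D) = D - 1*5 = D - 5 = -5 + D)
H(√(28 - 30)) - X(-33, 69) = 0 - (-5 + 69) = 0 - 1*64 = 0 - 64 = -64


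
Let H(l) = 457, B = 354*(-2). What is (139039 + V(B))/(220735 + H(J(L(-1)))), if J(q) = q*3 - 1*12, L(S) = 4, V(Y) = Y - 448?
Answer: 137883/221192 ≈ 0.62336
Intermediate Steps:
B = -708
V(Y) = -448 + Y
J(q) = -12 + 3*q (J(q) = 3*q - 12 = -12 + 3*q)
(139039 + V(B))/(220735 + H(J(L(-1)))) = (139039 + (-448 - 708))/(220735 + 457) = (139039 - 1156)/221192 = 137883*(1/221192) = 137883/221192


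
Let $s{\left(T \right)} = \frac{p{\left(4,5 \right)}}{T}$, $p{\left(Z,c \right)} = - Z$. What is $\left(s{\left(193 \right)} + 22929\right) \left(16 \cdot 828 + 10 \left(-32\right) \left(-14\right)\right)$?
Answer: $\frac{78451594304}{193} \approx 4.0648 \cdot 10^{8}$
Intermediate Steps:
$s{\left(T \right)} = - \frac{4}{T}$ ($s{\left(T \right)} = \frac{\left(-1\right) 4}{T} = - \frac{4}{T}$)
$\left(s{\left(193 \right)} + 22929\right) \left(16 \cdot 828 + 10 \left(-32\right) \left(-14\right)\right) = \left(- \frac{4}{193} + 22929\right) \left(16 \cdot 828 + 10 \left(-32\right) \left(-14\right)\right) = \left(\left(-4\right) \frac{1}{193} + 22929\right) \left(13248 - -4480\right) = \left(- \frac{4}{193} + 22929\right) \left(13248 + 4480\right) = \frac{4425293}{193} \cdot 17728 = \frac{78451594304}{193}$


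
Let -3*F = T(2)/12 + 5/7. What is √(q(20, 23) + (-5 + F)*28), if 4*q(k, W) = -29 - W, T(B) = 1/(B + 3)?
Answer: 2*I*√8990/15 ≈ 12.642*I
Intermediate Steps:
T(B) = 1/(3 + B)
q(k, W) = -29/4 - W/4 (q(k, W) = (-29 - W)/4 = -29/4 - W/4)
F = -307/1260 (F = -(1/((3 + 2)*12) + 5/7)/3 = -((1/12)/5 + 5*(⅐))/3 = -((⅕)*(1/12) + 5/7)/3 = -(1/60 + 5/7)/3 = -⅓*307/420 = -307/1260 ≈ -0.24365)
√(q(20, 23) + (-5 + F)*28) = √((-29/4 - ¼*23) + (-5 - 307/1260)*28) = √((-29/4 - 23/4) - 6607/1260*28) = √(-13 - 6607/45) = √(-7192/45) = 2*I*√8990/15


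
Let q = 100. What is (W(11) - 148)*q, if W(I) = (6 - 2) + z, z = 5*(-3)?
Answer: -15900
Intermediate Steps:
z = -15
W(I) = -11 (W(I) = (6 - 2) - 15 = 4 - 15 = -11)
(W(11) - 148)*q = (-11 - 148)*100 = -159*100 = -15900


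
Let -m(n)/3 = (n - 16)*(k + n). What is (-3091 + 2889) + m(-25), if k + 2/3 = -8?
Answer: -4343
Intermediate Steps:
k = -26/3 (k = -⅔ - 8 = -26/3 ≈ -8.6667)
m(n) = -3*(-16 + n)*(-26/3 + n) (m(n) = -3*(n - 16)*(-26/3 + n) = -3*(-16 + n)*(-26/3 + n))
(-3091 + 2889) + m(-25) = (-3091 + 2889) + (-416 - 3*(-25)² + 74*(-25)) = -202 + (-416 - 3*625 - 1850) = -202 + (-416 - 1875 - 1850) = -202 - 4141 = -4343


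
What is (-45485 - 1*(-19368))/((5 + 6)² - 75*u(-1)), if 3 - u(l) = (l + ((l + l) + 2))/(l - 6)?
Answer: 182819/653 ≈ 279.97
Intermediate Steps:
u(l) = 3 - (2 + 3*l)/(-6 + l) (u(l) = 3 - (l + ((l + l) + 2))/(l - 6) = 3 - (l + (2*l + 2))/(-6 + l) = 3 - (l + (2 + 2*l))/(-6 + l) = 3 - (2 + 3*l)/(-6 + l))
(-45485 - 1*(-19368))/((5 + 6)² - 75*u(-1)) = (-45485 - 1*(-19368))/((5 + 6)² - (-1500)/(-6 - 1)) = (-45485 + 19368)/(11² - (-1500)/(-7)) = -26117/(121 - (-1500)*(-1)/7) = -26117/(121 - 75*20/7) = -26117/(121 - 1500/7) = -26117/(-653/7) = -26117*(-7/653) = 182819/653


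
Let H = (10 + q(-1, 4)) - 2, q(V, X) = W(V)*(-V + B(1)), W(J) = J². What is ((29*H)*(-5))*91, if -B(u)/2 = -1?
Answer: -145145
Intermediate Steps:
B(u) = 2 (B(u) = -2*(-1) = 2)
q(V, X) = V²*(2 - V) (q(V, X) = V²*(-V + 2) = V²*(2 - V))
H = 11 (H = (10 + (-1)²*(2 - 1*(-1))) - 2 = (10 + 1*(2 + 1)) - 2 = (10 + 1*3) - 2 = (10 + 3) - 2 = 13 - 2 = 11)
((29*H)*(-5))*91 = ((29*11)*(-5))*91 = (319*(-5))*91 = -1595*91 = -145145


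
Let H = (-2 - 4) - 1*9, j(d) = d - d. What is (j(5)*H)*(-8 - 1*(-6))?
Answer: 0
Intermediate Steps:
j(d) = 0
H = -15 (H = -6 - 9 = -15)
(j(5)*H)*(-8 - 1*(-6)) = (0*(-15))*(-8 - 1*(-6)) = 0*(-8 + 6) = 0*(-2) = 0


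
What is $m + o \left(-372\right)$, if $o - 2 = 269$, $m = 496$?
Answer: $-100316$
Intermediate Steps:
$o = 271$ ($o = 2 + 269 = 271$)
$m + o \left(-372\right) = 496 + 271 \left(-372\right) = 496 - 100812 = -100316$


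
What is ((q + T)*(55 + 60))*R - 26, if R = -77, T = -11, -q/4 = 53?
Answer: 1974639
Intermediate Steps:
q = -212 (q = -4*53 = -212)
((q + T)*(55 + 60))*R - 26 = ((-212 - 11)*(55 + 60))*(-77) - 26 = -223*115*(-77) - 26 = -25645*(-77) - 26 = 1974665 - 26 = 1974639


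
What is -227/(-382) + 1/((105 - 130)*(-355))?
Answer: 2015007/3390250 ≈ 0.59435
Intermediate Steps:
-227/(-382) + 1/((105 - 130)*(-355)) = -227*(-1/382) - 1/355/(-25) = 227/382 - 1/25*(-1/355) = 227/382 + 1/8875 = 2015007/3390250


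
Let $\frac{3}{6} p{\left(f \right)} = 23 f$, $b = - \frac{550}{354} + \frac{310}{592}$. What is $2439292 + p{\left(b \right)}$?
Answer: $\frac{63898452037}{26196} \approx 2.4392 \cdot 10^{6}$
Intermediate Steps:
$b = - \frac{53965}{52392}$ ($b = \left(-550\right) \frac{1}{354} + 310 \cdot \frac{1}{592} = - \frac{275}{177} + \frac{155}{296} = - \frac{53965}{52392} \approx -1.03$)
$p{\left(f \right)} = 46 f$ ($p{\left(f \right)} = 2 \cdot 23 f = 46 f$)
$2439292 + p{\left(b \right)} = 2439292 + 46 \left(- \frac{53965}{52392}\right) = 2439292 - \frac{1241195}{26196} = \frac{63898452037}{26196}$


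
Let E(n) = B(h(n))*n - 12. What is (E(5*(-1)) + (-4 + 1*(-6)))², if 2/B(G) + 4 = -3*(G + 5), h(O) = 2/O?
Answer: 3640464/7921 ≈ 459.60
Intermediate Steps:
B(G) = 2/(-19 - 3*G) (B(G) = 2/(-4 - 3*(G + 5)) = 2/(-4 - 3*(5 + G)) = 2/(-4 + (-15 - 3*G)) = 2/(-19 - 3*G))
E(n) = -12 - 2*n/(19 + 6/n) (E(n) = (-2/(19 + 3*(2/n)))*n - 12 = (-2/(19 + 6/n))*n - 12 = -2*n/(19 + 6/n) - 12 = -12 - 2*n/(19 + 6/n))
(E(5*(-1)) + (-4 + 1*(-6)))² = (2*(-36 - (5*(-1))² - 570*(-1))/(6 + 19*(5*(-1))) + (-4 + 1*(-6)))² = (2*(-36 - 1*(-5)² - 114*(-5))/(6 + 19*(-5)) + (-4 - 6))² = (2*(-36 - 1*25 + 570)/(6 - 95) - 10)² = (2*(-36 - 25 + 570)/(-89) - 10)² = (2*(-1/89)*509 - 10)² = (-1018/89 - 10)² = (-1908/89)² = 3640464/7921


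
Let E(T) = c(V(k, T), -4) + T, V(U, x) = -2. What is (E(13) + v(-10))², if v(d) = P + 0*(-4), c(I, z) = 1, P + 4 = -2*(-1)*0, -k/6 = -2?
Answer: 100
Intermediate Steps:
k = 12 (k = -6*(-2) = 12)
P = -4 (P = -4 - 2*(-1)*0 = -4 + 2*0 = -4 + 0 = -4)
E(T) = 1 + T
v(d) = -4 (v(d) = -4 + 0*(-4) = -4 + 0 = -4)
(E(13) + v(-10))² = ((1 + 13) - 4)² = (14 - 4)² = 10² = 100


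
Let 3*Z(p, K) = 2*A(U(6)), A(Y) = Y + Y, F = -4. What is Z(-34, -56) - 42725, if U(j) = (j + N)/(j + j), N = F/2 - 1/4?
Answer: -512695/12 ≈ -42725.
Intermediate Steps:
N = -9/4 (N = -4/2 - 1/4 = -4*½ - 1*¼ = -2 - ¼ = -9/4 ≈ -2.2500)
U(j) = (-9/4 + j)/(2*j) (U(j) = (j - 9/4)/(j + j) = (-9/4 + j)/((2*j)) = (-9/4 + j)*(1/(2*j)) = (-9/4 + j)/(2*j))
A(Y) = 2*Y
Z(p, K) = 5/12 (Z(p, K) = (2*(2*((⅛)*(-9 + 4*6)/6)))/3 = (2*(2*((⅛)*(⅙)*(-9 + 24))))/3 = (2*(2*((⅛)*(⅙)*15)))/3 = (2*(2*(5/16)))/3 = (2*(5/8))/3 = (⅓)*(5/4) = 5/12)
Z(-34, -56) - 42725 = 5/12 - 42725 = -512695/12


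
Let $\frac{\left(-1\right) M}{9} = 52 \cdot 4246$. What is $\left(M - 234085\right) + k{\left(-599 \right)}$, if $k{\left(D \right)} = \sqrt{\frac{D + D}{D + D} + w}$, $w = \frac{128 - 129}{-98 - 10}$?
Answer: $-2221213 + \frac{\sqrt{327}}{18} \approx -2.2212 \cdot 10^{6}$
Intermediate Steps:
$M = -1987128$ ($M = - 9 \cdot 52 \cdot 4246 = \left(-9\right) 220792 = -1987128$)
$w = \frac{1}{108}$ ($w = - \frac{1}{-108} = \left(-1\right) \left(- \frac{1}{108}\right) = \frac{1}{108} \approx 0.0092593$)
$k{\left(D \right)} = \frac{\sqrt{327}}{18}$ ($k{\left(D \right)} = \sqrt{\frac{D + D}{D + D} + \frac{1}{108}} = \sqrt{\frac{2 D}{2 D} + \frac{1}{108}} = \sqrt{2 D \frac{1}{2 D} + \frac{1}{108}} = \sqrt{1 + \frac{1}{108}} = \sqrt{\frac{109}{108}} = \frac{\sqrt{327}}{18}$)
$\left(M - 234085\right) + k{\left(-599 \right)} = \left(-1987128 - 234085\right) + \frac{\sqrt{327}}{18} = -2221213 + \frac{\sqrt{327}}{18}$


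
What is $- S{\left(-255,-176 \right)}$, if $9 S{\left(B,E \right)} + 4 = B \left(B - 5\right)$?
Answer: $- \frac{66296}{9} \approx -7366.2$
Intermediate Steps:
$S{\left(B,E \right)} = - \frac{4}{9} + \frac{B \left(-5 + B\right)}{9}$ ($S{\left(B,E \right)} = - \frac{4}{9} + \frac{B \left(B - 5\right)}{9} = - \frac{4}{9} + \frac{B \left(-5 + B\right)}{9}$)
$- S{\left(-255,-176 \right)} = - (- \frac{4}{9} - - \frac{425}{3} + \frac{\left(-255\right)^{2}}{9}) = - (- \frac{4}{9} + \frac{425}{3} + \frac{1}{9} \cdot 65025) = - (- \frac{4}{9} + \frac{425}{3} + 7225) = \left(-1\right) \frac{66296}{9} = - \frac{66296}{9}$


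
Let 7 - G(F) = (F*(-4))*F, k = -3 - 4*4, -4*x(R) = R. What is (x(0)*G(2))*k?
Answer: 0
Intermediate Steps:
x(R) = -R/4
k = -19 (k = -3 - 16 = -19)
G(F) = 7 + 4*F² (G(F) = 7 - F*(-4)*F = 7 - (-4*F)*F = 7 - (-4)*F² = 7 + 4*F²)
(x(0)*G(2))*k = ((-¼*0)*(7 + 4*2²))*(-19) = (0*(7 + 4*4))*(-19) = (0*(7 + 16))*(-19) = (0*23)*(-19) = 0*(-19) = 0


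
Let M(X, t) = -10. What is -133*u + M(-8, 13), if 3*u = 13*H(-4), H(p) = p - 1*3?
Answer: 12073/3 ≈ 4024.3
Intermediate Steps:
H(p) = -3 + p (H(p) = p - 3 = -3 + p)
u = -91/3 (u = (13*(-3 - 4))/3 = (13*(-7))/3 = (⅓)*(-91) = -91/3 ≈ -30.333)
-133*u + M(-8, 13) = -133*(-91/3) - 10 = 12103/3 - 10 = 12073/3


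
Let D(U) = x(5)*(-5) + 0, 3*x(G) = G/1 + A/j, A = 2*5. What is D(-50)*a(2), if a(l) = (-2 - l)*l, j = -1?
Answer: -200/3 ≈ -66.667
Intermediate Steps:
A = 10
x(G) = -10/3 + G/3 (x(G) = (G/1 + 10/(-1))/3 = (G*1 + 10*(-1))/3 = (G - 10)/3 = (-10 + G)/3 = -10/3 + G/3)
D(U) = 25/3 (D(U) = (-10/3 + (⅓)*5)*(-5) + 0 = (-10/3 + 5/3)*(-5) + 0 = -5/3*(-5) + 0 = 25/3 + 0 = 25/3)
a(l) = l*(-2 - l)
D(-50)*a(2) = 25*(-1*2*(2 + 2))/3 = 25*(-1*2*4)/3 = (25/3)*(-8) = -200/3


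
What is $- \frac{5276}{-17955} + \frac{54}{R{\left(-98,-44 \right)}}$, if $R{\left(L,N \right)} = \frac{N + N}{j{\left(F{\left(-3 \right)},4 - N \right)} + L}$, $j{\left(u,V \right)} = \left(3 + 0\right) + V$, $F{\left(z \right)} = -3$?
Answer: $\frac{23017039}{790020} \approx 29.135$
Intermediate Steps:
$j{\left(u,V \right)} = 3 + V$
$R{\left(L,N \right)} = \frac{2 N}{7 + L - N}$ ($R{\left(L,N \right)} = \frac{N + N}{\left(3 - \left(-4 + N\right)\right) + L} = \frac{2 N}{\left(7 - N\right) + L} = \frac{2 N}{7 + L - N}$)
$- \frac{5276}{-17955} + \frac{54}{R{\left(-98,-44 \right)}} = - \frac{5276}{-17955} + \frac{54}{2 \left(-44\right) \frac{1}{7 - 98 - -44}} = \left(-5276\right) \left(- \frac{1}{17955}\right) + \frac{54}{2 \left(-44\right) \frac{1}{7 - 98 + 44}} = \frac{5276}{17955} + \frac{54}{2 \left(-44\right) \frac{1}{-47}} = \frac{5276}{17955} + \frac{54}{2 \left(-44\right) \left(- \frac{1}{47}\right)} = \frac{5276}{17955} + \frac{54}{\frac{88}{47}} = \frac{5276}{17955} + 54 \cdot \frac{47}{88} = \frac{5276}{17955} + \frac{1269}{44} = \frac{23017039}{790020}$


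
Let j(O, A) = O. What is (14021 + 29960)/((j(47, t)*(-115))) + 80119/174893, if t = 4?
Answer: -7258925838/945296665 ≈ -7.6790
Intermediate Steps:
(14021 + 29960)/((j(47, t)*(-115))) + 80119/174893 = (14021 + 29960)/((47*(-115))) + 80119/174893 = 43981/(-5405) + 80119*(1/174893) = 43981*(-1/5405) + 80119/174893 = -43981/5405 + 80119/174893 = -7258925838/945296665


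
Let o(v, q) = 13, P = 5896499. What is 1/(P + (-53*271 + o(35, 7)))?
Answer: 1/5882149 ≈ 1.7001e-7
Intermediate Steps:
1/(P + (-53*271 + o(35, 7))) = 1/(5896499 + (-53*271 + 13)) = 1/(5896499 + (-14363 + 13)) = 1/(5896499 - 14350) = 1/5882149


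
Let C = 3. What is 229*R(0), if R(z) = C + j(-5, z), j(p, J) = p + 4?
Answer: 458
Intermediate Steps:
j(p, J) = 4 + p
R(z) = 2 (R(z) = 3 + (4 - 5) = 3 - 1 = 2)
229*R(0) = 229*2 = 458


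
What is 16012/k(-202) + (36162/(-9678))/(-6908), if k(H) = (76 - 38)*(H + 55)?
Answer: -89190854213/31121292972 ≈ -2.8659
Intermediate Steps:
k(H) = 2090 + 38*H (k(H) = 38*(55 + H) = 2090 + 38*H)
16012/k(-202) + (36162/(-9678))/(-6908) = 16012/(2090 + 38*(-202)) + (36162/(-9678))/(-6908) = 16012/(2090 - 7676) + (36162*(-1/9678))*(-1/6908) = 16012/(-5586) - 6027/1613*(-1/6908) = 16012*(-1/5586) + 6027/11142604 = -8006/2793 + 6027/11142604 = -89190854213/31121292972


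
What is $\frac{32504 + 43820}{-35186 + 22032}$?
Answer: $- \frac{38162}{6577} \approx -5.8023$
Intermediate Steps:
$\frac{32504 + 43820}{-35186 + 22032} = \frac{76324}{-13154} = 76324 \left(- \frac{1}{13154}\right) = - \frac{38162}{6577}$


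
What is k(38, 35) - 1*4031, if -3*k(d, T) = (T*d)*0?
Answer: -4031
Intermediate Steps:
k(d, T) = 0 (k(d, T) = -T*d*0/3 = -1/3*0 = 0)
k(38, 35) - 1*4031 = 0 - 1*4031 = 0 - 4031 = -4031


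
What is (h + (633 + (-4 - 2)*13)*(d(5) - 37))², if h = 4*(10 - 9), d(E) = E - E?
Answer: 421521961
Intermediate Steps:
d(E) = 0
h = 4 (h = 4*1 = 4)
(h + (633 + (-4 - 2)*13)*(d(5) - 37))² = (4 + (633 + (-4 - 2)*13)*(0 - 37))² = (4 + (633 - 6*13)*(-37))² = (4 + (633 - 78)*(-37))² = (4 + 555*(-37))² = (4 - 20535)² = (-20531)² = 421521961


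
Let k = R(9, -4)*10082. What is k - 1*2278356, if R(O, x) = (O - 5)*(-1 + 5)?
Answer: -2117044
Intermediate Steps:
R(O, x) = -20 + 4*O (R(O, x) = (-5 + O)*4 = -20 + 4*O)
k = 161312 (k = (-20 + 4*9)*10082 = (-20 + 36)*10082 = 16*10082 = 161312)
k - 1*2278356 = 161312 - 1*2278356 = 161312 - 2278356 = -2117044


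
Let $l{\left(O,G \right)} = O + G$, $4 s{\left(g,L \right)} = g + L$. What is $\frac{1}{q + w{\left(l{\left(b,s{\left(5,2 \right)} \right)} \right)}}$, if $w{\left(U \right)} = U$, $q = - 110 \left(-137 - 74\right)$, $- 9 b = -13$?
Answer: $\frac{36}{835675} \approx 4.3079 \cdot 10^{-5}$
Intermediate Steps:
$s{\left(g,L \right)} = \frac{L}{4} + \frac{g}{4}$ ($s{\left(g,L \right)} = \frac{g + L}{4} = \frac{L + g}{4} = \frac{L}{4} + \frac{g}{4}$)
$b = \frac{13}{9}$ ($b = \left(- \frac{1}{9}\right) \left(-13\right) = \frac{13}{9} \approx 1.4444$)
$l{\left(O,G \right)} = G + O$
$q = 23210$ ($q = \left(-110\right) \left(-211\right) = 23210$)
$\frac{1}{q + w{\left(l{\left(b,s{\left(5,2 \right)} \right)} \right)}} = \frac{1}{23210 + \left(\left(\frac{1}{4} \cdot 2 + \frac{1}{4} \cdot 5\right) + \frac{13}{9}\right)} = \frac{1}{23210 + \left(\left(\frac{1}{2} + \frac{5}{4}\right) + \frac{13}{9}\right)} = \frac{1}{23210 + \left(\frac{7}{4} + \frac{13}{9}\right)} = \frac{1}{23210 + \frac{115}{36}} = \frac{1}{\frac{835675}{36}} = \frac{36}{835675}$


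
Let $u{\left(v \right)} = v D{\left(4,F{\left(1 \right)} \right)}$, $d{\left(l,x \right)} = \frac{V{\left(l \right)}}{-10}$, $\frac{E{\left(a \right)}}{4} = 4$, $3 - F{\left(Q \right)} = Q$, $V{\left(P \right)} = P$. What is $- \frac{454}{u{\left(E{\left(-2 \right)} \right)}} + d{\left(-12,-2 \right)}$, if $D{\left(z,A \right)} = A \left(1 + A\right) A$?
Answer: $- \frac{559}{480} \approx -1.1646$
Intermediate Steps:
$F{\left(Q \right)} = 3 - Q$
$E{\left(a \right)} = 16$ ($E{\left(a \right)} = 4 \cdot 4 = 16$)
$d{\left(l,x \right)} = - \frac{l}{10}$ ($d{\left(l,x \right)} = \frac{l}{-10} = l \left(- \frac{1}{10}\right) = - \frac{l}{10}$)
$D{\left(z,A \right)} = A^{2} \left(1 + A\right)$
$u{\left(v \right)} = 12 v$ ($u{\left(v \right)} = v \left(3 - 1\right)^{2} \left(1 + \left(3 - 1\right)\right) = v 2^{2} \left(1 + 2\right) = v 4 \cdot 3 = v 12 = 12 v$)
$- \frac{454}{u{\left(E{\left(-2 \right)} \right)}} + d{\left(-12,-2 \right)} = - \frac{454}{12 \cdot 16} - - \frac{6}{5} = - \frac{454}{192} + \frac{6}{5} = \left(-454\right) \frac{1}{192} + \frac{6}{5} = - \frac{227}{96} + \frac{6}{5} = - \frac{559}{480}$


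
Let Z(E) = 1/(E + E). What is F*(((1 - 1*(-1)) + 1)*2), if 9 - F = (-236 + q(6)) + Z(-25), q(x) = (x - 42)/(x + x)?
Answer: 37203/25 ≈ 1488.1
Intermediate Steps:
Z(E) = 1/(2*E)
q(x) = (-42 + x)/(2*x) (q(x) = (-42 + x)/((2*x)) = (-42 + x)*(1/(2*x)) = (-42 + x)/(2*x))
F = 12401/50 (F = 9 - ((-236 + (½)*(-42 + 6)/6) + (½)/(-25)) = 9 - ((-236 + (½)*(⅙)*(-36)) + (½)*(-1/25)) = 9 - ((-236 - 3) - 1/50) = 9 - (-239 - 1/50) = 9 - 1*(-11951/50) = 9 + 11951/50 = 12401/50 ≈ 248.02)
F*(((1 - 1*(-1)) + 1)*2) = 12401*(((1 - 1*(-1)) + 1)*2)/50 = 12401*(((1 + 1) + 1)*2)/50 = 12401*((2 + 1)*2)/50 = 12401*(3*2)/50 = (12401/50)*6 = 37203/25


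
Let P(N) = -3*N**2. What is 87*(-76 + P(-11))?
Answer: -38193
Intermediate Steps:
87*(-76 + P(-11)) = 87*(-76 - 3*(-11)**2) = 87*(-76 - 3*121) = 87*(-76 - 363) = 87*(-439) = -38193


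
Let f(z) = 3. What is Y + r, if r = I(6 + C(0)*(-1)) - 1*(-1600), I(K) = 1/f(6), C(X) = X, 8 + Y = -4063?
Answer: -7412/3 ≈ -2470.7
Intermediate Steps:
Y = -4071 (Y = -8 - 4063 = -4071)
I(K) = 1/3
r = 4801/3 (r = 1/3 - 1*(-1600) = 1/3 + 1600 = 4801/3 ≈ 1600.3)
Y + r = -4071 + 4801/3 = -7412/3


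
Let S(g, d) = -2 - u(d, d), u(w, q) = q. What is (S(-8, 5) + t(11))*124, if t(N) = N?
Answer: 496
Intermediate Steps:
S(g, d) = -2 - d
(S(-8, 5) + t(11))*124 = ((-2 - 1*5) + 11)*124 = ((-2 - 5) + 11)*124 = (-7 + 11)*124 = 4*124 = 496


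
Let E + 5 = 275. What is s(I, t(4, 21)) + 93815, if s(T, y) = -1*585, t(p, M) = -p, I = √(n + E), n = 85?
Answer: 93230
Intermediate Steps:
E = 270 (E = -5 + 275 = 270)
I = √355 (I = √(85 + 270) = √355 ≈ 18.841)
s(T, y) = -585
s(I, t(4, 21)) + 93815 = -585 + 93815 = 93230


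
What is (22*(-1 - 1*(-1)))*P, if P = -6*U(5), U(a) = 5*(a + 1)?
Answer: 0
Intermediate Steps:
U(a) = 5 + 5*a (U(a) = 5*(1 + a) = 5 + 5*a)
P = -180 (P = -6*(5 + 5*5) = -6*(5 + 25) = -6*30 = -180)
(22*(-1 - 1*(-1)))*P = (22*(-1 - 1*(-1)))*(-180) = (22*(-1 + 1))*(-180) = (22*0)*(-180) = 0*(-180) = 0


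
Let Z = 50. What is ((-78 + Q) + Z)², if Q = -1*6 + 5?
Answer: 841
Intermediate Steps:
Q = -1 (Q = -6 + 5 = -1)
((-78 + Q) + Z)² = ((-78 - 1) + 50)² = (-79 + 50)² = (-29)² = 841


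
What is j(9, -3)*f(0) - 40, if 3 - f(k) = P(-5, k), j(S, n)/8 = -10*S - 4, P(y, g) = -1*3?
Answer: -4552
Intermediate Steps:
P(y, g) = -3
j(S, n) = -32 - 80*S (j(S, n) = 8*(-10*S - 4) = 8*(-4 - 10*S) = -32 - 80*S)
f(k) = 6 (f(k) = 3 - 1*(-3) = 3 + 3 = 6)
j(9, -3)*f(0) - 40 = (-32 - 80*9)*6 - 40 = (-32 - 720)*6 - 40 = -752*6 - 40 = -4512 - 40 = -4552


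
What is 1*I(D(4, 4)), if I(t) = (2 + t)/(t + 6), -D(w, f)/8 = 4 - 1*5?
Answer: 5/7 ≈ 0.71429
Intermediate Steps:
D(w, f) = 8 (D(w, f) = -8*(4 - 1*5) = -8*(4 - 5) = -8*(-1) = 8)
I(t) = (2 + t)/(6 + t)
1*I(D(4, 4)) = 1*((2 + 8)/(6 + 8)) = 1*(10/14) = 1*((1/14)*10) = 1*(5/7) = 5/7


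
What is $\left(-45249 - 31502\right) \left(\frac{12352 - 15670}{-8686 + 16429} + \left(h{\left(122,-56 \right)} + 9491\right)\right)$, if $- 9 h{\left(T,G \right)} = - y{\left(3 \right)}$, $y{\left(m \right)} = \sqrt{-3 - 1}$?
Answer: $- \frac{1880028408915}{2581} - \frac{153502 i}{9} \approx -7.2841 \cdot 10^{8} - 17056.0 i$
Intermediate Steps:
$y{\left(m \right)} = 2 i$ ($y{\left(m \right)} = \sqrt{-4} = 2 i$)
$h{\left(T,G \right)} = \frac{2 i}{9}$ ($h{\left(T,G \right)} = - \frac{\left(-1\right) 2 i}{9} = - \frac{\left(-2\right) i}{9} = \frac{2 i}{9}$)
$\left(-45249 - 31502\right) \left(\frac{12352 - 15670}{-8686 + 16429} + \left(h{\left(122,-56 \right)} + 9491\right)\right) = \left(-45249 - 31502\right) \left(\frac{12352 - 15670}{-8686 + 16429} + \left(\frac{2 i}{9} + 9491\right)\right) = - 76751 \left(- \frac{3318}{7743} + \left(9491 + \frac{2 i}{9}\right)\right) = - 76751 \left(\left(-3318\right) \frac{1}{7743} + \left(9491 + \frac{2 i}{9}\right)\right) = - 76751 \left(- \frac{1106}{2581} + \left(9491 + \frac{2 i}{9}\right)\right) = - 76751 \left(\frac{24495165}{2581} + \frac{2 i}{9}\right) = - \frac{1880028408915}{2581} - \frac{153502 i}{9}$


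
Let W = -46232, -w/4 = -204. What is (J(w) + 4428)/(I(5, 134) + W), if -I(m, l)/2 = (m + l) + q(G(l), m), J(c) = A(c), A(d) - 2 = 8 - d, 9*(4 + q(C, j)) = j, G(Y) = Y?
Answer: -16299/209264 ≈ -0.077887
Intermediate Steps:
w = 816 (w = -4*(-204) = 816)
q(C, j) = -4 + j/9
A(d) = 10 - d (A(d) = 2 + (8 - d) = 10 - d)
J(c) = 10 - c
I(m, l) = 8 - 2*l - 20*m/9 (I(m, l) = -2*((m + l) + (-4 + m/9)) = -2*((l + m) + (-4 + m/9)) = -2*(-4 + l + 10*m/9) = 8 - 2*l - 20*m/9)
(J(w) + 4428)/(I(5, 134) + W) = ((10 - 1*816) + 4428)/((8 - 2*134 - 20/9*5) - 46232) = ((10 - 816) + 4428)/((8 - 268 - 100/9) - 46232) = (-806 + 4428)/(-2440/9 - 46232) = 3622/(-418528/9) = 3622*(-9/418528) = -16299/209264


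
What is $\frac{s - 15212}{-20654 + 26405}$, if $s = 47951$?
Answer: $\frac{10913}{1917} \approx 5.6927$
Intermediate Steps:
$\frac{s - 15212}{-20654 + 26405} = \frac{47951 - 15212}{-20654 + 26405} = \frac{32739}{5751} = 32739 \cdot \frac{1}{5751} = \frac{10913}{1917}$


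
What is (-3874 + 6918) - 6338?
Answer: -3294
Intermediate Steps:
(-3874 + 6918) - 6338 = 3044 - 6338 = -3294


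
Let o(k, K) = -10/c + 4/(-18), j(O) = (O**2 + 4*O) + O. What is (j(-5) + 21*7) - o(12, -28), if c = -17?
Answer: 22435/153 ≈ 146.63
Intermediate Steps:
j(O) = O**2 + 5*O
o(k, K) = 56/153 (o(k, K) = -10/(-17) + 4/(-18) = -10*(-1/17) + 4*(-1/18) = 10/17 - 2/9 = 56/153)
(j(-5) + 21*7) - o(12, -28) = (-5*(5 - 5) + 21*7) - 1*56/153 = (-5*0 + 147) - 56/153 = (0 + 147) - 56/153 = 147 - 56/153 = 22435/153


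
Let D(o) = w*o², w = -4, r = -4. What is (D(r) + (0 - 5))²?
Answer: 4761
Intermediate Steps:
D(o) = -4*o²
(D(r) + (0 - 5))² = (-4*(-4)² + (0 - 5))² = (-4*16 - 5)² = (-64 - 5)² = (-69)² = 4761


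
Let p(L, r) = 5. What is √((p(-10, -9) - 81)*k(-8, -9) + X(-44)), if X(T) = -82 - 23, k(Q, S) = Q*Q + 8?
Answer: 13*I*√33 ≈ 74.679*I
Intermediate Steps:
k(Q, S) = 8 + Q² (k(Q, S) = Q² + 8 = 8 + Q²)
X(T) = -105
√((p(-10, -9) - 81)*k(-8, -9) + X(-44)) = √((5 - 81)*(8 + (-8)²) - 105) = √(-76*(8 + 64) - 105) = √(-76*72 - 105) = √(-5472 - 105) = √(-5577) = 13*I*√33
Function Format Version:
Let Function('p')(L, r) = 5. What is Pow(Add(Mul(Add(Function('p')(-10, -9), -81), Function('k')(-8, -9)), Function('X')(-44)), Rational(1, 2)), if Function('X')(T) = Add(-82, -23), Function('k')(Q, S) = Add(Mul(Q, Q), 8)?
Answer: Mul(13, I, Pow(33, Rational(1, 2))) ≈ Mul(74.679, I)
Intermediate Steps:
Function('k')(Q, S) = Add(8, Pow(Q, 2)) (Function('k')(Q, S) = Add(Pow(Q, 2), 8) = Add(8, Pow(Q, 2)))
Function('X')(T) = -105
Pow(Add(Mul(Add(Function('p')(-10, -9), -81), Function('k')(-8, -9)), Function('X')(-44)), Rational(1, 2)) = Pow(Add(Mul(Add(5, -81), Add(8, Pow(-8, 2))), -105), Rational(1, 2)) = Pow(Add(Mul(-76, Add(8, 64)), -105), Rational(1, 2)) = Pow(Add(Mul(-76, 72), -105), Rational(1, 2)) = Pow(Add(-5472, -105), Rational(1, 2)) = Pow(-5577, Rational(1, 2)) = Mul(13, I, Pow(33, Rational(1, 2)))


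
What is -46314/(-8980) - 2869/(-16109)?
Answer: 385917923/72329410 ≈ 5.3356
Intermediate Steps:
-46314/(-8980) - 2869/(-16109) = -46314*(-1/8980) - 2869*(-1/16109) = 23157/4490 + 2869/16109 = 385917923/72329410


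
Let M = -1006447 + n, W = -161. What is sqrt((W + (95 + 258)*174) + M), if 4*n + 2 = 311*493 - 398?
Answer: I*sqrt(3627821)/2 ≈ 952.34*I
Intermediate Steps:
n = 152923/4 (n = -1/2 + (311*493 - 398)/4 = -1/2 + (153323 - 398)/4 = -1/2 + (1/4)*152925 = -1/2 + 152925/4 = 152923/4 ≈ 38231.)
M = -3872865/4 (M = -1006447 + 152923/4 = -3872865/4 ≈ -9.6822e+5)
sqrt((W + (95 + 258)*174) + M) = sqrt((-161 + (95 + 258)*174) - 3872865/4) = sqrt((-161 + 353*174) - 3872865/4) = sqrt((-161 + 61422) - 3872865/4) = sqrt(61261 - 3872865/4) = sqrt(-3627821/4) = I*sqrt(3627821)/2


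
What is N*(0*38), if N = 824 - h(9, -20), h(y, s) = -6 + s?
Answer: 0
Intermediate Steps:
N = 850 (N = 824 - (-6 - 20) = 824 - 1*(-26) = 824 + 26 = 850)
N*(0*38) = 850*(0*38) = 850*0 = 0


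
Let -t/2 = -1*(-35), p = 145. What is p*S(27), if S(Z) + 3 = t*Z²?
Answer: -7399785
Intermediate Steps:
t = -70 (t = -(-2)*(-35) = -2*35 = -70)
S(Z) = -3 - 70*Z²
p*S(27) = 145*(-3 - 70*27²) = 145*(-3 - 70*729) = 145*(-3 - 51030) = 145*(-51033) = -7399785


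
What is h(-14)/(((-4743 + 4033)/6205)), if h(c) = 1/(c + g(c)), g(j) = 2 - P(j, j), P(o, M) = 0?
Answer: 1241/1704 ≈ 0.72829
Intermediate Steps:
g(j) = 2 (g(j) = 2 - 1*0 = 2 + 0 = 2)
h(c) = 1/(2 + c) (h(c) = 1/(c + 2) = 1/(2 + c))
h(-14)/(((-4743 + 4033)/6205)) = 1/((2 - 14)*(((-4743 + 4033)/6205))) = 1/((-12)*((-710*1/6205))) = -1/(12*(-142/1241)) = -1/12*(-1241/142) = 1241/1704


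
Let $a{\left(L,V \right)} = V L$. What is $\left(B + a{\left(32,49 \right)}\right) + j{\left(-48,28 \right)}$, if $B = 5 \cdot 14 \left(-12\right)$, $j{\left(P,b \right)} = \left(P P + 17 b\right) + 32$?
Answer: $3540$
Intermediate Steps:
$j{\left(P,b \right)} = 32 + P^{2} + 17 b$ ($j{\left(P,b \right)} = \left(P^{2} + 17 b\right) + 32 = 32 + P^{2} + 17 b$)
$a{\left(L,V \right)} = L V$
$B = -840$ ($B = 70 \left(-12\right) = -840$)
$\left(B + a{\left(32,49 \right)}\right) + j{\left(-48,28 \right)} = \left(-840 + 32 \cdot 49\right) + \left(32 + \left(-48\right)^{2} + 17 \cdot 28\right) = \left(-840 + 1568\right) + \left(32 + 2304 + 476\right) = 728 + 2812 = 3540$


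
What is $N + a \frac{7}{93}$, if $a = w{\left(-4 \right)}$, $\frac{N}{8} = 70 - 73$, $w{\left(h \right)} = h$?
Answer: $- \frac{2260}{93} \approx -24.301$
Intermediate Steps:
$N = -24$ ($N = 8 \left(70 - 73\right) = 8 \left(-3\right) = -24$)
$a = -4$
$N + a \frac{7}{93} = -24 - 4 \cdot \frac{7}{93} = -24 - 4 \cdot 7 \cdot \frac{1}{93} = -24 - \frac{28}{93} = - \frac{2260}{93}$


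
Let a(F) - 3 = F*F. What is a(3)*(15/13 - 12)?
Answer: -1692/13 ≈ -130.15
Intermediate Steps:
a(F) = 3 + F² (a(F) = 3 + F*F = 3 + F²)
a(3)*(15/13 - 12) = (3 + 3²)*(15/13 - 12) = (3 + 9)*(15*(1/13) - 12) = 12*(15/13 - 12) = 12*(-141/13) = -1692/13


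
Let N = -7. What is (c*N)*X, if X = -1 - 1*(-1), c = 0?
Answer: 0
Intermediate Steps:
X = 0 (X = -1 + 1 = 0)
(c*N)*X = (0*(-7))*0 = 0*0 = 0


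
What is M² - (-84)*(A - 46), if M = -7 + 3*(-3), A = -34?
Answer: -6464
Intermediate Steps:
M = -16 (M = -7 - 9 = -16)
M² - (-84)*(A - 46) = (-16)² - (-84)*(-34 - 46) = 256 - (-84)*(-80) = 256 - 1*6720 = 256 - 6720 = -6464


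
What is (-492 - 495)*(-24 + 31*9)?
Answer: -251685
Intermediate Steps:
(-492 - 495)*(-24 + 31*9) = -987*(-24 + 279) = -987*255 = -251685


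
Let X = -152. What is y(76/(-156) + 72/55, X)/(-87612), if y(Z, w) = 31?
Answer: -31/87612 ≈ -0.00035383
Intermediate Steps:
y(76/(-156) + 72/55, X)/(-87612) = 31/(-87612) = 31*(-1/87612) = -31/87612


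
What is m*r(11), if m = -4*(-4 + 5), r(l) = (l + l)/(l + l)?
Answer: -4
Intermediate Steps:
r(l) = 1 (r(l) = (2*l)/((2*l)) = (2*l)*(1/(2*l)) = 1)
m = -4 (m = -4*1 = -4)
m*r(11) = -4*1 = -4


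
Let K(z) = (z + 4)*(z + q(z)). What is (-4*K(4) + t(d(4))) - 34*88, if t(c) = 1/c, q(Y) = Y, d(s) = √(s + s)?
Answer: -3248 + √2/4 ≈ -3247.6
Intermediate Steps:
d(s) = √2*√s (d(s) = √(2*s) = √2*√s)
K(z) = 2*z*(4 + z) (K(z) = (z + 4)*(z + z) = (4 + z)*(2*z) = 2*z*(4 + z))
(-4*K(4) + t(d(4))) - 34*88 = (-8*4*(4 + 4) + 1/(√2*√4)) - 34*88 = (-8*4*8 + 1/(√2*2)) - 2992 = (-4*64 + 1/(2*√2)) - 2992 = (-256 + √2/4) - 2992 = -3248 + √2/4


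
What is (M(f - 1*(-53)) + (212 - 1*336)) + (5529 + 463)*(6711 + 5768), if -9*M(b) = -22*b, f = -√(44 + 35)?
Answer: 672967562/9 - 22*√79/9 ≈ 7.4774e+7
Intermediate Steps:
f = -√79 ≈ -8.8882
M(b) = 22*b/9 (M(b) = -(-22)*b/9 = 22*b/9)
(M(f - 1*(-53)) + (212 - 1*336)) + (5529 + 463)*(6711 + 5768) = (22*(-√79 - 1*(-53))/9 + (212 - 1*336)) + (5529 + 463)*(6711 + 5768) = (22*(-√79 + 53)/9 + (212 - 336)) + 5992*12479 = (22*(53 - √79)/9 - 124) + 74774168 = ((1166/9 - 22*√79/9) - 124) + 74774168 = (50/9 - 22*√79/9) + 74774168 = 672967562/9 - 22*√79/9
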